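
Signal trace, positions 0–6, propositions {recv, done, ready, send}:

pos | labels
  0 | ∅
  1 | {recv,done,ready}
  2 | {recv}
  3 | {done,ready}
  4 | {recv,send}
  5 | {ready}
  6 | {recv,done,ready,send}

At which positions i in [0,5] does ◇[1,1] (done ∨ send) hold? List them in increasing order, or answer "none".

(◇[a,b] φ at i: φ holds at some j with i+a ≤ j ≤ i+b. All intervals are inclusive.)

0, 2, 3, 5

Evaluate at each i in [0,5]:
  i=0: ✓ (witness j=1)
  i=1: ✗ (none in [2,2])
  i=2: ✓ (witness j=3)
  i=3: ✓ (witness j=4)
  i=4: ✗ (none in [5,5])
  i=5: ✓ (witness j=6)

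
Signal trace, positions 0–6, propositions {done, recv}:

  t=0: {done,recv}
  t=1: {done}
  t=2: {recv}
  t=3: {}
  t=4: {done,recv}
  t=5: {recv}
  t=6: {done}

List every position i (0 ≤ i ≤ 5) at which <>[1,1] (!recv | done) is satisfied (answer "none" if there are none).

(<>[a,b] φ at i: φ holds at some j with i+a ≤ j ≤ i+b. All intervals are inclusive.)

0, 2, 3, 5

Evaluate at each i in [0,5]:
  i=0: ✓ (witness j=1)
  i=1: ✗ (none in [2,2])
  i=2: ✓ (witness j=3)
  i=3: ✓ (witness j=4)
  i=4: ✗ (none in [5,5])
  i=5: ✓ (witness j=6)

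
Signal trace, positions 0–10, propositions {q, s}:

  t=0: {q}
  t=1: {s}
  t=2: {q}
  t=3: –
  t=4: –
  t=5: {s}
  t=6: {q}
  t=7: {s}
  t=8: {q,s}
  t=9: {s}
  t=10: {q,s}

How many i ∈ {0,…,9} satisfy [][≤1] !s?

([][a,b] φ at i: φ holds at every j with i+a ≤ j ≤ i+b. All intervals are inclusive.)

Evaluate at each i in [0,9]:
  i=0: ✗ (fails at j=1)
  i=1: ✗ (fails at j=1)
  i=2: ✓ (all of [2,3])
  i=3: ✓ (all of [3,4])
  i=4: ✗ (fails at j=5)
  i=5: ✗ (fails at j=5)
  i=6: ✗ (fails at j=7)
  i=7: ✗ (fails at j=7)
  i=8: ✗ (fails at j=8)
  i=9: ✗ (fails at j=9)
Positions where it holds: {2, 3} → 2.

2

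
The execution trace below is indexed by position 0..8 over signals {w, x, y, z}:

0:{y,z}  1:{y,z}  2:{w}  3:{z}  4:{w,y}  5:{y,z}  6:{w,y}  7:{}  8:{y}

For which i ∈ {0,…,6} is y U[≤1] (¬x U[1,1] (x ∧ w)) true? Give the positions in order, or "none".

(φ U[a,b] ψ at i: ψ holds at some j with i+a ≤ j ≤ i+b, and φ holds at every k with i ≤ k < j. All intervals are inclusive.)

Evaluate at each i in [0,6]:
  i=0: ✗ (no rhs in [0,1])
  i=1: ✗ (no rhs in [1,2])
  i=2: ✗ (no rhs in [2,3])
  i=3: ✗ (no rhs in [3,4])
  i=4: ✗ (no rhs in [4,5])
  i=5: ✗ (no rhs in [5,6])
  i=6: ✗ (no rhs in [6,7])

none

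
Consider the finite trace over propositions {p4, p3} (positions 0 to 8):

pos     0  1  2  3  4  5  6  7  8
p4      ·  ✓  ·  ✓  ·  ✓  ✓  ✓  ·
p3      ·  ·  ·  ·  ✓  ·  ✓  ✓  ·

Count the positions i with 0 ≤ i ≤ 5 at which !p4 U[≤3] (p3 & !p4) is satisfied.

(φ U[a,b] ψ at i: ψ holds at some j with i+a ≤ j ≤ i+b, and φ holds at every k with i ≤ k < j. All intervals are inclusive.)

1

Evaluate at each i in [0,5]:
  i=0: ✗ (no rhs in [0,3])
  i=1: ✗ (lhs fails at k=1 before rhs at j=4)
  i=2: ✗ (lhs fails at k=3 before rhs at j=4)
  i=3: ✗ (lhs fails at k=3 before rhs at j=4)
  i=4: ✓ (rhs at j=4)
  i=5: ✗ (no rhs in [5,8])
Positions where it holds: {4} → 1.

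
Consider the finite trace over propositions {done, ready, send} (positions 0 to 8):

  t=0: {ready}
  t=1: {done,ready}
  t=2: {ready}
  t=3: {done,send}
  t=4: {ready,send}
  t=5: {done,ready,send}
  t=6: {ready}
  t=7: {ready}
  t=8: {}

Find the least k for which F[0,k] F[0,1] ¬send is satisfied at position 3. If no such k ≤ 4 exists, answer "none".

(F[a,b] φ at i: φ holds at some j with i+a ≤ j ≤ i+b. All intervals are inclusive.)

Scan j = 3,4,… for F[0,1] ¬send:
  j=3: fails
  j=4: fails
  j=5: holds
First hit at j=5, so smallest k = 5-3 = 2.

2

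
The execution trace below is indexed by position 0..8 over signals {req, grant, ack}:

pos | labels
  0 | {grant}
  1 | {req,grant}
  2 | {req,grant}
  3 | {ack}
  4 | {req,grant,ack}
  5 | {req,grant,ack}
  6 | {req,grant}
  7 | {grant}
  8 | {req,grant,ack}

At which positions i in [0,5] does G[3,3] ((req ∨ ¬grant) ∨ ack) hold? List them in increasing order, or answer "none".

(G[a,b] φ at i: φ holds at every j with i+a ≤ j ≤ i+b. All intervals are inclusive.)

0, 1, 2, 3, 5

Evaluate at each i in [0,5]:
  i=0: ✓ (all of [3,3])
  i=1: ✓ (all of [4,4])
  i=2: ✓ (all of [5,5])
  i=3: ✓ (all of [6,6])
  i=4: ✗ (fails at j=7)
  i=5: ✓ (all of [8,8])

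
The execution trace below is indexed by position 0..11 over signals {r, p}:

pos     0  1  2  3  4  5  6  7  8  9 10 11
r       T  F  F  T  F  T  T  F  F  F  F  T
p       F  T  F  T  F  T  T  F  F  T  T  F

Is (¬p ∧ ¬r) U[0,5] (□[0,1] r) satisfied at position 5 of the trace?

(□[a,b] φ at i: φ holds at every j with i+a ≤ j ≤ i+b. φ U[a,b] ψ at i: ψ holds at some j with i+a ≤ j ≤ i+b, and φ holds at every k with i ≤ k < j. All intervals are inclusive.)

Yes

Need some j in [5,10] with □[0,1] r, and (¬p ∧ ¬r) at every k in [5,j-1].
  j=5: □[0,1] r holds; no prefix to check → satisfied.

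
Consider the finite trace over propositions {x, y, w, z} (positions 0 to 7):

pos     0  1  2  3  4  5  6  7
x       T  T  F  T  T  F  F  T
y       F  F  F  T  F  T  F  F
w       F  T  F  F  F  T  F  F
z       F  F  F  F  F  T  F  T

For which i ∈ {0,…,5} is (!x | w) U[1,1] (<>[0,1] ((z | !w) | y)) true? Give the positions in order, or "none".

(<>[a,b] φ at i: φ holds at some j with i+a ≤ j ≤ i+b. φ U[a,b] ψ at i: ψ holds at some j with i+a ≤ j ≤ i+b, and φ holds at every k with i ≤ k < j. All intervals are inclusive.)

1, 2, 5

Evaluate at each i in [0,5]:
  i=0: ✗ (lhs fails at k=0 before rhs at j=1)
  i=1: ✓ (rhs at j=2; lhs holds on [1,1])
  i=2: ✓ (rhs at j=3; lhs holds on [2,2])
  i=3: ✗ (lhs fails at k=3 before rhs at j=4)
  i=4: ✗ (lhs fails at k=4 before rhs at j=5)
  i=5: ✓ (rhs at j=6; lhs holds on [5,5])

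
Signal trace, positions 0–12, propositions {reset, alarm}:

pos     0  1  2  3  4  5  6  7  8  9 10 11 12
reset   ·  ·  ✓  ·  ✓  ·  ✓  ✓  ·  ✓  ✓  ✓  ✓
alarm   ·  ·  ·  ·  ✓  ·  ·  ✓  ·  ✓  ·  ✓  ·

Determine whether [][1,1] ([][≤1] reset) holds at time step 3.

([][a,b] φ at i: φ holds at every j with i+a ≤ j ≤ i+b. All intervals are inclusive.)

Check [][≤1] reset at every j in [4,4]:
  j=4: fails at 5
Fails at j=4 → formula fails.

Does not hold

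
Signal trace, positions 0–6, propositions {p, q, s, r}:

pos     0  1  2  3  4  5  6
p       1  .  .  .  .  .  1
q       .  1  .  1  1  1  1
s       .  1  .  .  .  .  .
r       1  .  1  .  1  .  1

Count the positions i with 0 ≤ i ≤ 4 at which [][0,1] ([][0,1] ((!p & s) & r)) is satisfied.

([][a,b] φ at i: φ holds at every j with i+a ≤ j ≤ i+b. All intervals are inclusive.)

Evaluate at each i in [0,4]:
  i=0: ✗ (fails at j=0)
  i=1: ✗ (fails at j=1)
  i=2: ✗ (fails at j=2)
  i=3: ✗ (fails at j=3)
  i=4: ✗ (fails at j=4)
Positions where it holds: {} → 0.

0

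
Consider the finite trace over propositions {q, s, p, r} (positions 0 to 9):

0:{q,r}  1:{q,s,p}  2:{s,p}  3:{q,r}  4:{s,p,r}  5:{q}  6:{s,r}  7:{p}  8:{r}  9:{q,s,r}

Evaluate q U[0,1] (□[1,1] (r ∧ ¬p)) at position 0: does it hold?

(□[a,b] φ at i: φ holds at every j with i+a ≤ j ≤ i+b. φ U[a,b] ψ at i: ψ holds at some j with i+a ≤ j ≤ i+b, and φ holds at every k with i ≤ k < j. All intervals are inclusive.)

No

Need some j in [0,1] with □[1,1] (r ∧ ¬p), and q at every k in [0,j-1].
  j=0: □[1,1] (r ∧ ¬p) — fails at 1.
  j=1: □[1,1] (r ∧ ¬p) — fails at 2.
No j in the window works → until fails.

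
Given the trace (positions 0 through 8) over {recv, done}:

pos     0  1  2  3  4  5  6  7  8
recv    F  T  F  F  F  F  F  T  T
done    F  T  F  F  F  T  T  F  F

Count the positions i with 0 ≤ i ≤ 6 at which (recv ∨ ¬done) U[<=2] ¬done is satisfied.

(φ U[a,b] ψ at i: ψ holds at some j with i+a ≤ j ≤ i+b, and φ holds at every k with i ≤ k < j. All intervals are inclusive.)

5

Evaluate at each i in [0,6]:
  i=0: ✓ (rhs at j=0)
  i=1: ✓ (rhs at j=2; lhs holds on [1,1])
  i=2: ✓ (rhs at j=2)
  i=3: ✓ (rhs at j=3)
  i=4: ✓ (rhs at j=4)
  i=5: ✗ (lhs fails at k=5 before rhs at j=7)
  i=6: ✗ (lhs fails at k=6 before rhs at j=7)
Positions where it holds: {0, 1, 2, 3, 4} → 5.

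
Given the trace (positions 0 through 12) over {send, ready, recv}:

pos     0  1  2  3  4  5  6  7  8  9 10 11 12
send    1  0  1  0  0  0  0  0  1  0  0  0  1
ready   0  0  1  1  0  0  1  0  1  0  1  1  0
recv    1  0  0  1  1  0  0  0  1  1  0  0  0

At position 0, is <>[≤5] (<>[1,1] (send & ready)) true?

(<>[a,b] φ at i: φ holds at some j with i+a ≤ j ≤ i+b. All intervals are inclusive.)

Yes

Check <>[1,1] (send & ready) at each j in [0,5]:
  j=0: fails (none in [1,1])
  j=1: holds (witness at 2)
  j=2: fails (none in [3,3])
  j=3: fails (none in [4,4])
  j=4: fails (none in [5,5])
  j=5: fails (none in [6,6])
Found at j=1 → formula holds.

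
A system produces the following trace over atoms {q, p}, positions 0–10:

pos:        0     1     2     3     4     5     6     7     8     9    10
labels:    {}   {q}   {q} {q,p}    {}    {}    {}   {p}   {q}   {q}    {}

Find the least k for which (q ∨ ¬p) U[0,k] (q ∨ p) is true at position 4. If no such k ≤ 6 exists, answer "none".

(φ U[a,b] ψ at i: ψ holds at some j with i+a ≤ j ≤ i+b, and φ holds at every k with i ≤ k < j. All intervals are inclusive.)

3

Need earliest j ≥ 4 with (q ∨ p), and (q ∨ ¬p) at every k in [4,j-1].
  j=4: rhs fails.
  j=5: rhs fails.
  j=6: rhs fails.
  j=7: rhs holds; lhs holds on [4,6]. k = 3.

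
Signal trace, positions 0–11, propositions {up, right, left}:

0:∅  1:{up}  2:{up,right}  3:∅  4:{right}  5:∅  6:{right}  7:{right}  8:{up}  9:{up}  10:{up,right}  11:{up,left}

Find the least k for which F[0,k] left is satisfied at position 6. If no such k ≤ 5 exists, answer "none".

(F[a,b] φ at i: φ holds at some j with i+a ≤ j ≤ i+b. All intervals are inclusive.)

Scan j = 6,7,… for left:
  j=6: fails
  j=7: fails
  j=8: fails
  j=9: fails
  j=10: fails
  j=11: holds
First hit at j=11, so smallest k = 11-6 = 5.

5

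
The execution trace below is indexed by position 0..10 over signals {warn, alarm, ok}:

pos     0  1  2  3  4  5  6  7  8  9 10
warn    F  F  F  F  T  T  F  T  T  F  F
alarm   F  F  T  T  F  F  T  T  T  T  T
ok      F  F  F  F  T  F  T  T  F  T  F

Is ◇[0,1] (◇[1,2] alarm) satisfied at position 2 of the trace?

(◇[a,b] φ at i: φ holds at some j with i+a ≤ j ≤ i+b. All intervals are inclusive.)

Check ◇[1,2] alarm at each j in [2,3]:
  j=2: holds (witness at 3)
  j=3: fails (none in [4,5])
Found at j=2 → formula holds.

Holds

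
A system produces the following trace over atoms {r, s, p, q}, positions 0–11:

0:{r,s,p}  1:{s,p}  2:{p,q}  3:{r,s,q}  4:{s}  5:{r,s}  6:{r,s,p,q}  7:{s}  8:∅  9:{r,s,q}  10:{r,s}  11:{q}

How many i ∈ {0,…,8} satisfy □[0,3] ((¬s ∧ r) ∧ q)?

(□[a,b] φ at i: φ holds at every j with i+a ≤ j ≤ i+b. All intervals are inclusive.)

Evaluate at each i in [0,8]:
  i=0: ✗ (fails at j=0)
  i=1: ✗ (fails at j=1)
  i=2: ✗ (fails at j=2)
  i=3: ✗ (fails at j=3)
  i=4: ✗ (fails at j=4)
  i=5: ✗ (fails at j=5)
  i=6: ✗ (fails at j=6)
  i=7: ✗ (fails at j=7)
  i=8: ✗ (fails at j=8)
Positions where it holds: {} → 0.

0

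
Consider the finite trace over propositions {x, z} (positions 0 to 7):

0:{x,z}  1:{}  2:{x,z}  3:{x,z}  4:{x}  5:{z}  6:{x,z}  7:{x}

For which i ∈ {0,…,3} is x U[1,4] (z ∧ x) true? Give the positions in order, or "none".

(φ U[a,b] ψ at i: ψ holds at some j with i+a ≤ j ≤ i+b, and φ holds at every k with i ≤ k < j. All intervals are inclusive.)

Evaluate at each i in [0,3]:
  i=0: ✗ (lhs fails at k=1 before rhs at j=2)
  i=1: ✗ (lhs fails at k=1 before rhs at j=2)
  i=2: ✓ (rhs at j=3; lhs holds on [2,2])
  i=3: ✗ (lhs fails at k=5 before rhs at j=6)

2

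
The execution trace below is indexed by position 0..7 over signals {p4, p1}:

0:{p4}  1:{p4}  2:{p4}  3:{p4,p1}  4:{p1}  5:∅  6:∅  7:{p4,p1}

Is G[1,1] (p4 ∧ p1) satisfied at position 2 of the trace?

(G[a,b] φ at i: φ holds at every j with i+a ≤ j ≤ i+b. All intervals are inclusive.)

True

Check (p4 ∧ p1) at every j in [3,3]:
  j=3: true
All positions satisfy it → formula holds.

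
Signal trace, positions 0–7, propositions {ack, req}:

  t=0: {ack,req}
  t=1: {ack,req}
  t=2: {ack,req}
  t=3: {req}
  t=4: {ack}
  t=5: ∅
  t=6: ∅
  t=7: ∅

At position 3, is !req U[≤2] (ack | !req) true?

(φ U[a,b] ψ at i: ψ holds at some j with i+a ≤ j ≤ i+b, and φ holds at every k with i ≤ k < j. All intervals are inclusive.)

False

Need some j in [3,5] with (ack | !req), and !req at every k in [3,j-1].
  j=3: (ack | !req) false.
  j=4: (ack | !req) holds, but !req fails at k=3 → not this j.
  j=5: (ack | !req) holds, but !req fails at k=3 → not this j.
No j in the window works → until fails.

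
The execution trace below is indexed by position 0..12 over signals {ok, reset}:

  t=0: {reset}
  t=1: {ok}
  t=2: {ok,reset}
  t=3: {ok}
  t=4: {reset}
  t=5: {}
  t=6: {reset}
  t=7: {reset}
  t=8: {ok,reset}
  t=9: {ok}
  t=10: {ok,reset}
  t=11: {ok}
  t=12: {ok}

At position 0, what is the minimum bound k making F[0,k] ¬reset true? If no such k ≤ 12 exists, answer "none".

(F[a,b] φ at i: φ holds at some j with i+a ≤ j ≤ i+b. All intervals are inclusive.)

1

Scan j = 0,1,… for ¬reset:
  j=0: fails
  j=1: holds
First hit at j=1, so smallest k = 1-0 = 1.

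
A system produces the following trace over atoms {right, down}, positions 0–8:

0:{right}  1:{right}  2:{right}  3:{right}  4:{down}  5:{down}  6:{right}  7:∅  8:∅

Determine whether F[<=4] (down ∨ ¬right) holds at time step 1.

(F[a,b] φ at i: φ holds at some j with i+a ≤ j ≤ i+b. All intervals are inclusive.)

Check (down ∨ ¬right) at each j in [1,5]:
  j=1: false
  j=2: false
  j=3: false
  j=4: true
  j=5: true
Found at j=4 → formula holds.

Yes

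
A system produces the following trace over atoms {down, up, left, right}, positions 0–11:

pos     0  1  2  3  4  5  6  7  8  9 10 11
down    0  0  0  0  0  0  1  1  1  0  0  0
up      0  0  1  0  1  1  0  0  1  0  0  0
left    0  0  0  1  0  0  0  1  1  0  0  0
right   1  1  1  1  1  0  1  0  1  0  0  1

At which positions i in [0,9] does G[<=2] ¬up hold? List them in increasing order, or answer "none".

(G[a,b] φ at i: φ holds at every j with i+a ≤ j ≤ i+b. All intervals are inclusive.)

9

Evaluate at each i in [0,9]:
  i=0: ✗ (fails at j=2)
  i=1: ✗ (fails at j=2)
  i=2: ✗ (fails at j=2)
  i=3: ✗ (fails at j=4)
  i=4: ✗ (fails at j=4)
  i=5: ✗ (fails at j=5)
  i=6: ✗ (fails at j=8)
  i=7: ✗ (fails at j=8)
  i=8: ✗ (fails at j=8)
  i=9: ✓ (all of [9,11])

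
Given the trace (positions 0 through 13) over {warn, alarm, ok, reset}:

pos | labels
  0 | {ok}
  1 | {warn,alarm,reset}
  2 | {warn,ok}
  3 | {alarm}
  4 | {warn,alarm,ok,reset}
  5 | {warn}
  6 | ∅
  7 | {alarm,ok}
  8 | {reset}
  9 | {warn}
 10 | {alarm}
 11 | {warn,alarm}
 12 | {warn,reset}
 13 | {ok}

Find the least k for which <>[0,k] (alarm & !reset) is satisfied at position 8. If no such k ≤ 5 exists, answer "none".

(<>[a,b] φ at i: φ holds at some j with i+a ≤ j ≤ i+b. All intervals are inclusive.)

Scan j = 8,9,… for (alarm & !reset):
  j=8: fails
  j=9: fails
  j=10: holds
First hit at j=10, so smallest k = 10-8 = 2.

2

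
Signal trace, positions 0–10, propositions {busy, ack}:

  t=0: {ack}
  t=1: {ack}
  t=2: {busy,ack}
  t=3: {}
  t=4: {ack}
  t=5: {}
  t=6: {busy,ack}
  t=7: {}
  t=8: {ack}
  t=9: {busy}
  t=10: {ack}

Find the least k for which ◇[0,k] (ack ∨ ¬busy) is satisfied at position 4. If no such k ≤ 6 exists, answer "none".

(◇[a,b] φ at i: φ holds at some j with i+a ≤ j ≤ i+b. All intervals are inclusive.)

0

Scan j = 4,5,… for (ack ∨ ¬busy):
  j=4: holds
First hit at j=4, so smallest k = 4-4 = 0.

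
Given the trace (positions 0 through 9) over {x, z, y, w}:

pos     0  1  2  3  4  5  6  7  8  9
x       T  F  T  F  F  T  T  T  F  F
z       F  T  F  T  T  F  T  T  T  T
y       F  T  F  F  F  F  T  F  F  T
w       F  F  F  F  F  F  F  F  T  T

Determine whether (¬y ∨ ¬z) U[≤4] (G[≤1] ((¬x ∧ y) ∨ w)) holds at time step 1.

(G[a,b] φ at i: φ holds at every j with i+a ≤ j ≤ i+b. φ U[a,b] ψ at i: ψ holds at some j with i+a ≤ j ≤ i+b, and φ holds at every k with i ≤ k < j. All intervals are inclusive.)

Need some j in [1,5] with G[≤1] ((¬x ∧ y) ∨ w), and (¬y ∨ ¬z) at every k in [1,j-1].
  j=1: G[≤1] ((¬x ∧ y) ∨ w) — fails at 2.
  j=2: G[≤1] ((¬x ∧ y) ∨ w) — fails at 2.
  j=3: G[≤1] ((¬x ∧ y) ∨ w) — fails at 3.
  j=4: G[≤1] ((¬x ∧ y) ∨ w) — fails at 4.
  j=5: G[≤1] ((¬x ∧ y) ∨ w) — fails at 5.
No j in the window works → until fails.

No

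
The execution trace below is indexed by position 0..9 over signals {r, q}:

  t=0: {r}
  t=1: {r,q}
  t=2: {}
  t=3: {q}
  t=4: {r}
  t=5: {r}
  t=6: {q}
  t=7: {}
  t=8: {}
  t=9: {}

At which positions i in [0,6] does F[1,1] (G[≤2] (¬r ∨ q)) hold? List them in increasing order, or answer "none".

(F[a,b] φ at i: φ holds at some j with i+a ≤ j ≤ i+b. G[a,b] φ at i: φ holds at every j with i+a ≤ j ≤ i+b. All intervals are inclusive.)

Evaluate at each i in [0,6]:
  i=0: ✓ (witness j=1)
  i=1: ✗ (none in [2,2])
  i=2: ✗ (none in [3,3])
  i=3: ✗ (none in [4,4])
  i=4: ✗ (none in [5,5])
  i=5: ✓ (witness j=6)
  i=6: ✓ (witness j=7)

0, 5, 6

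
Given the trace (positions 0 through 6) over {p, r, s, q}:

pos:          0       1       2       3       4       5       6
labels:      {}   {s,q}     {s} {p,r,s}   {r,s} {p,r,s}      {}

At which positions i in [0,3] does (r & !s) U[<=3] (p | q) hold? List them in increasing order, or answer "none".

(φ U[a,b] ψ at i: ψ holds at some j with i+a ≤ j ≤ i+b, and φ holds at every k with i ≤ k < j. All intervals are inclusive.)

1, 3

Evaluate at each i in [0,3]:
  i=0: ✗ (lhs fails at k=0 before rhs at j=1)
  i=1: ✓ (rhs at j=1)
  i=2: ✗ (lhs fails at k=2 before rhs at j=3)
  i=3: ✓ (rhs at j=3)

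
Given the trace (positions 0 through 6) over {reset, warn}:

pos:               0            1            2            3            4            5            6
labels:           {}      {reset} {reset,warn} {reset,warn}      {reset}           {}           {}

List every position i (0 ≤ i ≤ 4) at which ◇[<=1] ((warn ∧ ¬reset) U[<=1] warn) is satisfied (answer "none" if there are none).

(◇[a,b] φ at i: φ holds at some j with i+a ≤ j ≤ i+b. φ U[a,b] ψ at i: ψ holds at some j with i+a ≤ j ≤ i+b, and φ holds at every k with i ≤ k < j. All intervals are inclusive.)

Evaluate at each i in [0,4]:
  i=0: ✗ (none in [0,1])
  i=1: ✓ (witness j=2)
  i=2: ✓ (witness j=2)
  i=3: ✓ (witness j=3)
  i=4: ✗ (none in [4,5])

1, 2, 3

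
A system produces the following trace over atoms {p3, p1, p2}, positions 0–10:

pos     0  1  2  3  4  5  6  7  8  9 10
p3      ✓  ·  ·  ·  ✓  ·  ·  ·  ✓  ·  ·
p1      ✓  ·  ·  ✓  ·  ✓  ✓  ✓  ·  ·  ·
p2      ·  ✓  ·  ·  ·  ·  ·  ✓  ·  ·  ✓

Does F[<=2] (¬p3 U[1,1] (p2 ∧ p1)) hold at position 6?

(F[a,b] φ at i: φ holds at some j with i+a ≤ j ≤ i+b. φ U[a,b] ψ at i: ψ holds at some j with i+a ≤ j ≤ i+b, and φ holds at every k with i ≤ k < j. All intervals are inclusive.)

Yes

Check (¬p3 U[1,1] (p2 ∧ p1)) at each j in [6,8]:
  j=6: holds
  j=7: fails
  j=8: fails
Found at j=6 → formula holds.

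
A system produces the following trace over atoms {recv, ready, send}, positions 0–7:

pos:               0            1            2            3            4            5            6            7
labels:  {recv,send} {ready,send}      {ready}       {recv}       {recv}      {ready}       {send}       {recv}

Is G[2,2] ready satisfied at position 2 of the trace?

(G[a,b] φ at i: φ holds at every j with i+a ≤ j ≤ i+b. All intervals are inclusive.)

Check ready at every j in [4,4]:
  j=4: false
Fails at j=4 → formula fails.

Does not hold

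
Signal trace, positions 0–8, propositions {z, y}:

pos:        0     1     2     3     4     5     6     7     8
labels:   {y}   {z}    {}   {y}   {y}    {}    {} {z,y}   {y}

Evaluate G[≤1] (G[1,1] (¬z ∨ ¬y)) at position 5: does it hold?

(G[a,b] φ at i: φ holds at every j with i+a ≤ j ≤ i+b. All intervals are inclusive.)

Does not hold

Check G[1,1] (¬z ∨ ¬y) at every j in [5,6]:
  j=5: holds on [6,6]
  j=6: fails at 7
Fails at j=6 → formula fails.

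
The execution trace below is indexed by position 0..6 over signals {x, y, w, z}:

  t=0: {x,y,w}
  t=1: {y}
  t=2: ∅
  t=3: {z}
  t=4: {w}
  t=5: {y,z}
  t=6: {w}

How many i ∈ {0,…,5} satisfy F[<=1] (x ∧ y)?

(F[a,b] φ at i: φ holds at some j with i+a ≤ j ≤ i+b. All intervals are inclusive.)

1

Evaluate at each i in [0,5]:
  i=0: ✓ (witness j=0)
  i=1: ✗ (none in [1,2])
  i=2: ✗ (none in [2,3])
  i=3: ✗ (none in [3,4])
  i=4: ✗ (none in [4,5])
  i=5: ✗ (none in [5,6])
Positions where it holds: {0} → 1.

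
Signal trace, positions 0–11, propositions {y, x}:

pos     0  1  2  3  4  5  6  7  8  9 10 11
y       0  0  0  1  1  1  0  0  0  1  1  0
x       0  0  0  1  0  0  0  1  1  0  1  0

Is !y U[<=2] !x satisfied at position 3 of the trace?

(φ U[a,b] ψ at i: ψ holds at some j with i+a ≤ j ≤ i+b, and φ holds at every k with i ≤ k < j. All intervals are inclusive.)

Does not hold

Need some j in [3,5] with !x, and !y at every k in [3,j-1].
  j=3: !x false.
  j=4: !x holds, but !y fails at k=3 → not this j.
  j=5: !x holds, but !y fails at k=3 → not this j.
No j in the window works → until fails.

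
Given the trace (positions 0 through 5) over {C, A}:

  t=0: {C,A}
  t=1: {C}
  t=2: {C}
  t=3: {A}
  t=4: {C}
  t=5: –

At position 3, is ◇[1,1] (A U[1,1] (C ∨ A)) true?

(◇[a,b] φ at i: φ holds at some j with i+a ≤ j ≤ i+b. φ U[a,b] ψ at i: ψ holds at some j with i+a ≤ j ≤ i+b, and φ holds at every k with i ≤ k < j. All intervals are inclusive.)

Check (A U[1,1] (C ∨ A)) at each j in [4,4]:
  j=4: fails
No position in the window satisfies it → formula fails.

Does not hold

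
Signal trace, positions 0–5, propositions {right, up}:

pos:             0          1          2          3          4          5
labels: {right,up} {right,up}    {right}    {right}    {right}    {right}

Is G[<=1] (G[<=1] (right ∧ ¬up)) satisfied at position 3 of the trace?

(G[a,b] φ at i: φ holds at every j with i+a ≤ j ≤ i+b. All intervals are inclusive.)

Holds

Check G[<=1] (right ∧ ¬up) at every j in [3,4]:
  j=3: holds on [3,4]
  j=4: holds on [4,5]
All positions satisfy it → formula holds.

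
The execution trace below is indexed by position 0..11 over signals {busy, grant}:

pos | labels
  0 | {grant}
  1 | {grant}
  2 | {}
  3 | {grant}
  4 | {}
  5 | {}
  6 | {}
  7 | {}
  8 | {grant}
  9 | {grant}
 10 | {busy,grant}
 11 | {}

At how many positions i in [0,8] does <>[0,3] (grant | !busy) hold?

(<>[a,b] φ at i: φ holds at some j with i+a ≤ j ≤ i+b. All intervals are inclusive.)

Evaluate at each i in [0,8]:
  i=0: ✓ (witness j=0)
  i=1: ✓ (witness j=1)
  i=2: ✓ (witness j=2)
  i=3: ✓ (witness j=3)
  i=4: ✓ (witness j=4)
  i=5: ✓ (witness j=5)
  i=6: ✓ (witness j=6)
  i=7: ✓ (witness j=7)
  i=8: ✓ (witness j=8)
Positions where it holds: {0, 1, 2, 3, 4, 5, 6, 7, 8} → 9.

9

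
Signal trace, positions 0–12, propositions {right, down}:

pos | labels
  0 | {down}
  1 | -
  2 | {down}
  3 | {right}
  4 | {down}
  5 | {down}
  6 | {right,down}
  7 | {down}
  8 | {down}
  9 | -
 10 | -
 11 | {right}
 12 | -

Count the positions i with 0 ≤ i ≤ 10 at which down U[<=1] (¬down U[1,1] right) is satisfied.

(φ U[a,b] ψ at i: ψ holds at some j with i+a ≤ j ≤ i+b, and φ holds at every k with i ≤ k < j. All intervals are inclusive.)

1

Evaluate at each i in [0,10]:
  i=0: ✗ (no rhs in [0,1])
  i=1: ✗ (no rhs in [1,2])
  i=2: ✗ (no rhs in [2,3])
  i=3: ✗ (no rhs in [3,4])
  i=4: ✗ (no rhs in [4,5])
  i=5: ✗ (no rhs in [5,6])
  i=6: ✗ (no rhs in [6,7])
  i=7: ✗ (no rhs in [7,8])
  i=8: ✗ (no rhs in [8,9])
  i=9: ✗ (lhs fails at k=9 before rhs at j=10)
  i=10: ✓ (rhs at j=10)
Positions where it holds: {10} → 1.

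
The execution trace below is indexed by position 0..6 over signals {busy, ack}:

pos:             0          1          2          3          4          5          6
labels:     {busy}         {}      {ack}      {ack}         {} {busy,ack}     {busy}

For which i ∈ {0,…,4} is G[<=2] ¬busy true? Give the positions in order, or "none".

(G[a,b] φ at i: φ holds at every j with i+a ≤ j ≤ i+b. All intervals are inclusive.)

1, 2

Evaluate at each i in [0,4]:
  i=0: ✗ (fails at j=0)
  i=1: ✓ (all of [1,3])
  i=2: ✓ (all of [2,4])
  i=3: ✗ (fails at j=5)
  i=4: ✗ (fails at j=5)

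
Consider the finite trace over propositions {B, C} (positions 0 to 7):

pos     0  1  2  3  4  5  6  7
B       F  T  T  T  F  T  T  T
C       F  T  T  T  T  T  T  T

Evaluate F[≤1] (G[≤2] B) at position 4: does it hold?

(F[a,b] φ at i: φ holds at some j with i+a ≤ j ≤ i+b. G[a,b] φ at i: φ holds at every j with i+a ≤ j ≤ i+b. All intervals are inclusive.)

Check G[≤2] B at each j in [4,5]:
  j=4: fails at 4
  j=5: holds on [5,7]
Found at j=5 → formula holds.

True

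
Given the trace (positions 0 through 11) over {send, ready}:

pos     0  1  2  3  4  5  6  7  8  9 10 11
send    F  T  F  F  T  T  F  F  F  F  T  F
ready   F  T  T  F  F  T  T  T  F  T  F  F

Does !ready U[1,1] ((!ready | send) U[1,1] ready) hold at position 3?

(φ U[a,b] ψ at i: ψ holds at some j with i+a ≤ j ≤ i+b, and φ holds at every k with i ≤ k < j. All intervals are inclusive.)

Need some j in [4,4] with ((!ready | send) U[1,1] ready), and !ready at every k in [3,j-1].
  j=4: ((!ready | send) U[1,1] ready) holds; !ready holds at every k in [3,3] → satisfied.

True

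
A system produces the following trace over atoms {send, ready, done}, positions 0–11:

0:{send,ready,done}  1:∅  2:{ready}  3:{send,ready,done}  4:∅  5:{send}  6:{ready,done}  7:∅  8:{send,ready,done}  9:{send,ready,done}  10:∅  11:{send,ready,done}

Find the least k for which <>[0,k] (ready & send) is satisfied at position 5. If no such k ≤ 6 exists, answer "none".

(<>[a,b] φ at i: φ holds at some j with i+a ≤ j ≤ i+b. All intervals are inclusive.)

Scan j = 5,6,… for (ready & send):
  j=5: fails
  j=6: fails
  j=7: fails
  j=8: holds
First hit at j=8, so smallest k = 8-5 = 3.

3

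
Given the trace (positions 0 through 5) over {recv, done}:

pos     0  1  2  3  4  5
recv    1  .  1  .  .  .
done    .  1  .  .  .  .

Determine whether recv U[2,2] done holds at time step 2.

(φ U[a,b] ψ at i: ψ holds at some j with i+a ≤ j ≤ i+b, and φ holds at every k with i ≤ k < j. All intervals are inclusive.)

Need some j in [4,4] with done, and recv at every k in [2,j-1].
  j=4: done false.
No j in the window works → until fails.

No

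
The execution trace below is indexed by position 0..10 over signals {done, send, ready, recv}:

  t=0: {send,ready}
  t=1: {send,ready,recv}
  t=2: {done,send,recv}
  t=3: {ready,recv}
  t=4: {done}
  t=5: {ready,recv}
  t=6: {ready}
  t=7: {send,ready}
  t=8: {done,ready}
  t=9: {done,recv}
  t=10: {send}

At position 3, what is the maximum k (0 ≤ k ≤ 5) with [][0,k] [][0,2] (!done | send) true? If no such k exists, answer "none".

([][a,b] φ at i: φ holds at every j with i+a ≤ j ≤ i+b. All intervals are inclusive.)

none

[][0,2] (!done | send) must hold from j=3 onward; find where it first fails.
  j=3: fails → no k works.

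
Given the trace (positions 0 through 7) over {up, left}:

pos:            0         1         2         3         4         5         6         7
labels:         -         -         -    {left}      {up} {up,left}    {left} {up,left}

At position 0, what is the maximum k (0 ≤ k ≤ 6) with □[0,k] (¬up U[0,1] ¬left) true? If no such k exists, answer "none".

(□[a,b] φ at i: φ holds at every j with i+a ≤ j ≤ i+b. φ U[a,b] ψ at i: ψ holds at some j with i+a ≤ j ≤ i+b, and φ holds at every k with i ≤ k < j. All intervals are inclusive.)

4

(¬up U[0,1] ¬left) must hold from j=0 onward; find where it first fails.
  j=0: holds
  j=1: holds
  j=2: holds
  j=3: holds
  j=4: holds
  j=5: fails
Holds on [0,4], so largest k = 4.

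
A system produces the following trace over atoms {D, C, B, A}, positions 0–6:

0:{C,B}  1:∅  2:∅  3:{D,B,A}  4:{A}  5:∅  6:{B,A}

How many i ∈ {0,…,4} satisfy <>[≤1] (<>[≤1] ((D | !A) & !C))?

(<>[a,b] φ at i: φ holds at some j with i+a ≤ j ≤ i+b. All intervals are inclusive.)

Evaluate at each i in [0,4]:
  i=0: ✓ (witness j=0)
  i=1: ✓ (witness j=1)
  i=2: ✓ (witness j=2)
  i=3: ✓ (witness j=3)
  i=4: ✓ (witness j=4)
Positions where it holds: {0, 1, 2, 3, 4} → 5.

5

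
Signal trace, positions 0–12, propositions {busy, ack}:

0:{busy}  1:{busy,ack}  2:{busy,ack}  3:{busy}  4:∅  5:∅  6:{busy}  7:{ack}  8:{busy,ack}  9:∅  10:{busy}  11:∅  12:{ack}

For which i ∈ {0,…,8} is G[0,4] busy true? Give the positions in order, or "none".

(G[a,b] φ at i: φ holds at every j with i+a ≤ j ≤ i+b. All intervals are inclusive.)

Evaluate at each i in [0,8]:
  i=0: ✗ (fails at j=4)
  i=1: ✗ (fails at j=4)
  i=2: ✗ (fails at j=4)
  i=3: ✗ (fails at j=4)
  i=4: ✗ (fails at j=4)
  i=5: ✗ (fails at j=5)
  i=6: ✗ (fails at j=7)
  i=7: ✗ (fails at j=7)
  i=8: ✗ (fails at j=9)

none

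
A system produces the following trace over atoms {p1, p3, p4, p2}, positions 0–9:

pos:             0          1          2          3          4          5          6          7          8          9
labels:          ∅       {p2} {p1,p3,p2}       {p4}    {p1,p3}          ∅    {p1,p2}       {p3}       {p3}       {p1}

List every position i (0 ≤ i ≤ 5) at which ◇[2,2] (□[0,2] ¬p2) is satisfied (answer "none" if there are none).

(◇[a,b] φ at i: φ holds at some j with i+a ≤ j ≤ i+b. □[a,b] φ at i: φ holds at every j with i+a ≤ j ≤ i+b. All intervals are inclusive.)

1, 5

Evaluate at each i in [0,5]:
  i=0: ✗ (none in [2,2])
  i=1: ✓ (witness j=3)
  i=2: ✗ (none in [4,4])
  i=3: ✗ (none in [5,5])
  i=4: ✗ (none in [6,6])
  i=5: ✓ (witness j=7)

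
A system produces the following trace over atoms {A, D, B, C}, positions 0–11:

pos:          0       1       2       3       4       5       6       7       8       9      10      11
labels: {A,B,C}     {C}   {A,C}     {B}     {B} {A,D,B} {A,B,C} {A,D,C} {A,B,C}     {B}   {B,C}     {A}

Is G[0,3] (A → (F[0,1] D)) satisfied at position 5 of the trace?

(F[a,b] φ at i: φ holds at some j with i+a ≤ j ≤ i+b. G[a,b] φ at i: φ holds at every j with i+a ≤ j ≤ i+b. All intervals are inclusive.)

Check (A → (F[0,1] D)) at every j in [5,8]:
  j=5: antecedent true; consequent holds (witness at 5) → ✓
  j=6: antecedent true; consequent holds (witness at 7) → ✓
  j=7: antecedent true; consequent holds (witness at 7) → ✓
  j=8: antecedent true; consequent fails (none in [8,9]) → ✗
Fails at j=8 → formula fails.

False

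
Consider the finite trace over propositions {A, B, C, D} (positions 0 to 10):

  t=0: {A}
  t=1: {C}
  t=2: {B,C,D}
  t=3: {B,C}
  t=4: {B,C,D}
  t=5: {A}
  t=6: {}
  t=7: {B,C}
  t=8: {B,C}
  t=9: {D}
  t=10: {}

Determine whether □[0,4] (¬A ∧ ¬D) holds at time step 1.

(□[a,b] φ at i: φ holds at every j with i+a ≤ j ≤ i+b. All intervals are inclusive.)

Check (¬A ∧ ¬D) at every j in [1,5]:
  j=1: true
  j=2: false
  j=3: true
  j=4: false
  j=5: false
Fails at j=2 → formula fails.

False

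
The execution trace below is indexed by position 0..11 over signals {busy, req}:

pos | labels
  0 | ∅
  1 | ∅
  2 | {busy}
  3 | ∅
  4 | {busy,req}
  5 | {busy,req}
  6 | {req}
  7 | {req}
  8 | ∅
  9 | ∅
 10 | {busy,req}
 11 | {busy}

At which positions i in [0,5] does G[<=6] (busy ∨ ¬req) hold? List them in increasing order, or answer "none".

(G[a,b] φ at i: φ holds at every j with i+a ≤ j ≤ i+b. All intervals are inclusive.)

none

Evaluate at each i in [0,5]:
  i=0: ✗ (fails at j=6)
  i=1: ✗ (fails at j=6)
  i=2: ✗ (fails at j=6)
  i=3: ✗ (fails at j=6)
  i=4: ✗ (fails at j=6)
  i=5: ✗ (fails at j=6)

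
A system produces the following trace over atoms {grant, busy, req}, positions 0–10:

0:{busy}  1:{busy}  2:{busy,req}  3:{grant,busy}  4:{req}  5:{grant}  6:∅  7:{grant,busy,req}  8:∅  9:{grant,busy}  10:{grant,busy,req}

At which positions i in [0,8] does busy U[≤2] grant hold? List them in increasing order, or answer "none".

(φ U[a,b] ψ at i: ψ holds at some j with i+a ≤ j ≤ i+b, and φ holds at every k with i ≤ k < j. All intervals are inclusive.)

Evaluate at each i in [0,8]:
  i=0: ✗ (no rhs in [0,2])
  i=1: ✓ (rhs at j=3; lhs holds on [1,2])
  i=2: ✓ (rhs at j=3; lhs holds on [2,2])
  i=3: ✓ (rhs at j=3)
  i=4: ✗ (lhs fails at k=4 before rhs at j=5)
  i=5: ✓ (rhs at j=5)
  i=6: ✗ (lhs fails at k=6 before rhs at j=7)
  i=7: ✓ (rhs at j=7)
  i=8: ✗ (lhs fails at k=8 before rhs at j=9)

1, 2, 3, 5, 7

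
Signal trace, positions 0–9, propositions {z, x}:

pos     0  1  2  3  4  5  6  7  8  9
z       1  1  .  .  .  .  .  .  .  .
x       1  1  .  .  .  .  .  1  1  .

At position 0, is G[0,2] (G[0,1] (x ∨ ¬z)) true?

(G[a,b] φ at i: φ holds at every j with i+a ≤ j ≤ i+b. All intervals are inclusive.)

Check G[0,1] (x ∨ ¬z) at every j in [0,2]:
  j=0: holds on [0,1]
  j=1: holds on [1,2]
  j=2: holds on [2,3]
All positions satisfy it → formula holds.

Yes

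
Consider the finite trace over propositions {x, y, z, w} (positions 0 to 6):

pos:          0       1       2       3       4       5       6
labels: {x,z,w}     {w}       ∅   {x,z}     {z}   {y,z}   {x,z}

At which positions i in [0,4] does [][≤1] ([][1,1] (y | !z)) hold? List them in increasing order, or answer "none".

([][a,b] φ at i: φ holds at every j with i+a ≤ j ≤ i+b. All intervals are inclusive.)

0

Evaluate at each i in [0,4]:
  i=0: ✓ (all of [0,1])
  i=1: ✗ (fails at j=2)
  i=2: ✗ (fails at j=2)
  i=3: ✗ (fails at j=3)
  i=4: ✗ (fails at j=5)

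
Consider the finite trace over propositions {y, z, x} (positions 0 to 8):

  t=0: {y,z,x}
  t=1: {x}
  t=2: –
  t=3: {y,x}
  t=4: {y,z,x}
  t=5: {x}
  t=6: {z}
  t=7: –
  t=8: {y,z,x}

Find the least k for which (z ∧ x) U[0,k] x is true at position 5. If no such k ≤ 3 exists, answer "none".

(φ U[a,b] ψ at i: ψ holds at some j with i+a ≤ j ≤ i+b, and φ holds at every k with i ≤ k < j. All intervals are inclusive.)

Need earliest j ≥ 5 with x, and (z ∧ x) at every k in [5,j-1].
  j=5: rhs holds (empty prefix). k = 0.

0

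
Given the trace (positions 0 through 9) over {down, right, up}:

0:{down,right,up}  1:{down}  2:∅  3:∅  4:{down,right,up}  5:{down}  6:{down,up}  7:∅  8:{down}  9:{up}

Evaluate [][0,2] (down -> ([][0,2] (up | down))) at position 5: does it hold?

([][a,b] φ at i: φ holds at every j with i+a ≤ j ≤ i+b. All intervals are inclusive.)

False

Check (down -> ([][0,2] (up | down))) at every j in [5,7]:
  j=5: antecedent true; consequent fails at 7 → ✗
  j=6: antecedent true; consequent fails at 7 → ✗
  j=7: antecedent false → ✓
Fails at j=5 → formula fails.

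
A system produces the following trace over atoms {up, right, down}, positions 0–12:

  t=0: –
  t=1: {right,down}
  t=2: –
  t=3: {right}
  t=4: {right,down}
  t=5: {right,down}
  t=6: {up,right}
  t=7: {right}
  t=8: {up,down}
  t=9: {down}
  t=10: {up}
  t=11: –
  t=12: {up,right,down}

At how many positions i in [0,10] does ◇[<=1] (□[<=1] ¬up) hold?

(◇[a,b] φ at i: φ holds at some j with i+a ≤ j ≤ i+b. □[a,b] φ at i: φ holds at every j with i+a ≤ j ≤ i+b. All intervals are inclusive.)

Evaluate at each i in [0,10]:
  i=0: ✓ (witness j=0)
  i=1: ✓ (witness j=1)
  i=2: ✓ (witness j=2)
  i=3: ✓ (witness j=3)
  i=4: ✓ (witness j=4)
  i=5: ✗ (none in [5,6])
  i=6: ✗ (none in [6,7])
  i=7: ✗ (none in [7,8])
  i=8: ✗ (none in [8,9])
  i=9: ✗ (none in [9,10])
  i=10: ✗ (none in [10,11])
Positions where it holds: {0, 1, 2, 3, 4} → 5.

5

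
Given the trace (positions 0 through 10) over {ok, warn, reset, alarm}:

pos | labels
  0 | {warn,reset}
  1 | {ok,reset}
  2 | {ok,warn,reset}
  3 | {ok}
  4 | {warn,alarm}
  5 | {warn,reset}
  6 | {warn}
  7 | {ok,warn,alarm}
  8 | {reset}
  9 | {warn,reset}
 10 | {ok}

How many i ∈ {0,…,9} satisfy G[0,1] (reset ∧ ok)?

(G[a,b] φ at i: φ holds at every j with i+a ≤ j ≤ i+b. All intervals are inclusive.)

1

Evaluate at each i in [0,9]:
  i=0: ✗ (fails at j=0)
  i=1: ✓ (all of [1,2])
  i=2: ✗ (fails at j=3)
  i=3: ✗ (fails at j=3)
  i=4: ✗ (fails at j=4)
  i=5: ✗ (fails at j=5)
  i=6: ✗ (fails at j=6)
  i=7: ✗ (fails at j=7)
  i=8: ✗ (fails at j=8)
  i=9: ✗ (fails at j=9)
Positions where it holds: {1} → 1.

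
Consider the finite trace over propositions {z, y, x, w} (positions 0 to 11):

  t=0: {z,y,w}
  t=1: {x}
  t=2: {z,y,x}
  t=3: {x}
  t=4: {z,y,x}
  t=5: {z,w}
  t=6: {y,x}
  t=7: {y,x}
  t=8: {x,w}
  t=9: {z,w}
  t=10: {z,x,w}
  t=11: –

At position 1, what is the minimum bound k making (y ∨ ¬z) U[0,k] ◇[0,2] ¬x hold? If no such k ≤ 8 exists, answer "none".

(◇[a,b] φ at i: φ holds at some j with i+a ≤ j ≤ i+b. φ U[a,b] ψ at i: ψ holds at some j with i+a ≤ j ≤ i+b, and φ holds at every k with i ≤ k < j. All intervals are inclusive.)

Need earliest j ≥ 1 with ◇[0,2] ¬x, and (y ∨ ¬z) at every k in [1,j-1].
  j=1: rhs fails.
  j=2: rhs fails.
  j=3: rhs holds; lhs holds on [1,2]. k = 2.

2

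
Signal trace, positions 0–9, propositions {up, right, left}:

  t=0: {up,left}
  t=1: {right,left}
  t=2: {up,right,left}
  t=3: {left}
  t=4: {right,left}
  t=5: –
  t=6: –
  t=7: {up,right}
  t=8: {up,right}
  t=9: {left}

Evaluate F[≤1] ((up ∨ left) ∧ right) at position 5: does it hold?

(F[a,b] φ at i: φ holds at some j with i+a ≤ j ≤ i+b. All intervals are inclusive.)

Check ((up ∨ left) ∧ right) at each j in [5,6]:
  j=5: false
  j=6: false
No position in the window satisfies it → formula fails.

False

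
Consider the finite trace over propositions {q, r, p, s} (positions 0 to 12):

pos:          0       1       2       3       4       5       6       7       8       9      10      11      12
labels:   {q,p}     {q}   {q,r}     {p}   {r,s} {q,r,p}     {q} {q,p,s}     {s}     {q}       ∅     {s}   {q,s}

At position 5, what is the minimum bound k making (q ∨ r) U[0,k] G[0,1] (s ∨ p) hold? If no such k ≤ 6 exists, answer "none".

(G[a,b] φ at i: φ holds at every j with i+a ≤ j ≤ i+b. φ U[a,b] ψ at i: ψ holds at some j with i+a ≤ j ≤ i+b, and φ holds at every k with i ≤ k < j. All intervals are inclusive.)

2

Need earliest j ≥ 5 with G[0,1] (s ∨ p), and (q ∨ r) at every k in [5,j-1].
  j=5: rhs fails.
  j=6: rhs fails.
  j=7: rhs holds; lhs holds on [5,6]. k = 2.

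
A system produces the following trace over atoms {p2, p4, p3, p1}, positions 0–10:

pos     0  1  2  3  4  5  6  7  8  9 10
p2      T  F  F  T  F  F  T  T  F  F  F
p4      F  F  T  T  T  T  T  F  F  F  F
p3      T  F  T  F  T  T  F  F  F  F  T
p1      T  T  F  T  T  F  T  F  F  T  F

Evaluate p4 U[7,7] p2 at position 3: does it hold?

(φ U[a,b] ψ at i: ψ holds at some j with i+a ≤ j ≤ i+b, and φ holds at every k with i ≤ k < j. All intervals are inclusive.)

Need some j in [10,10] with p2, and p4 at every k in [3,j-1].
  j=10: p2 false.
No j in the window works → until fails.

False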